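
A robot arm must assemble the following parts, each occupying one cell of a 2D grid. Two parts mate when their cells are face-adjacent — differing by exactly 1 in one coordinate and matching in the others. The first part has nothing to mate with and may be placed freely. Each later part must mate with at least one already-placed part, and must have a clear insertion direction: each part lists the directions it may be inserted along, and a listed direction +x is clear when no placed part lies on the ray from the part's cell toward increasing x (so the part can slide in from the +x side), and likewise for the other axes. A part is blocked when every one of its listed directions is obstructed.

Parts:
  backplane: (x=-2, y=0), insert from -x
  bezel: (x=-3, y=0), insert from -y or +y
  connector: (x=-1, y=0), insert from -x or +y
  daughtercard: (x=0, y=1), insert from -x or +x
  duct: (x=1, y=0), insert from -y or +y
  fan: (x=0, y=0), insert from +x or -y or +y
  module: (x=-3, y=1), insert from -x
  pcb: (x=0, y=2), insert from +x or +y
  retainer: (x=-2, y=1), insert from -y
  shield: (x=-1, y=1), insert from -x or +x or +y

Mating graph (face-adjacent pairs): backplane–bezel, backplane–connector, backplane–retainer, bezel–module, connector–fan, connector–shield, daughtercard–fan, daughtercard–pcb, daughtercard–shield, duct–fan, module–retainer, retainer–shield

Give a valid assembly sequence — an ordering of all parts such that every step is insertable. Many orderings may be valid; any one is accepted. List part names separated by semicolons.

connector; shield; fan; daughtercard; duct; pcb; retainer; module; backplane; bezel

1. connector@(-1, 0) [-x clear] — {connector}
2. shield@(-1, 1) [-x clear] — {connector, shield}
3. fan@(0, 0) [+x clear] — {connector, fan, shield}
4. daughtercard@(0, 1) [+x clear] — {connector, daughtercard, fan, shield}
5. duct@(1, 0) [-y clear] — {connector, daughtercard, duct, fan, shield}
6. pcb@(0, 2) [+x clear] — {connector, daughtercard, duct, fan, pcb, shield}
7. retainer@(-2, 1) [-y clear] — {connector, daughtercard, duct, fan, pcb, retainer, shield}
8. module@(-3, 1) [-x clear] — {connector, daughtercard, duct, fan, module, pcb, retainer, shield}
9. backplane@(-2, 0) [-x clear] — {backplane, connector, daughtercard, duct, fan, module, pcb, retainer, shield}
10. bezel@(-3, 0) [-y clear] — {backplane, bezel, connector, daughtercard, duct, fan, module, pcb, retainer, shield}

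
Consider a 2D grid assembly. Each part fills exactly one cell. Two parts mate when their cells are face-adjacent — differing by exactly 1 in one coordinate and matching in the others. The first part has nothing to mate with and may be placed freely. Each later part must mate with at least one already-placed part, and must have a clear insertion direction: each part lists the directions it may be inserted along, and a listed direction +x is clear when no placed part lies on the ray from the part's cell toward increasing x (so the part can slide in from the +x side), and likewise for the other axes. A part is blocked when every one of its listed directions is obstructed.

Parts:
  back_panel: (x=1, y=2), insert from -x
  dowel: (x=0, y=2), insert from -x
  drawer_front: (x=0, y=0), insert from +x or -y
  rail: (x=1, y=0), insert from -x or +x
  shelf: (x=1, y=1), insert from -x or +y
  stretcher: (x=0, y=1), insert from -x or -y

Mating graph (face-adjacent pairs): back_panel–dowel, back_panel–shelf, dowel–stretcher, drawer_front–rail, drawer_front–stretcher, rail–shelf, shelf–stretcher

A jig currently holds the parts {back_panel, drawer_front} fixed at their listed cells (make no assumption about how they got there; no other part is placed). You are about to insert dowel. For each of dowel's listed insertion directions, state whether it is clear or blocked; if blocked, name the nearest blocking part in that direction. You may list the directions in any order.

-x: clear

-x: ray from dowel(0, 2) has no placed part ⇒ clear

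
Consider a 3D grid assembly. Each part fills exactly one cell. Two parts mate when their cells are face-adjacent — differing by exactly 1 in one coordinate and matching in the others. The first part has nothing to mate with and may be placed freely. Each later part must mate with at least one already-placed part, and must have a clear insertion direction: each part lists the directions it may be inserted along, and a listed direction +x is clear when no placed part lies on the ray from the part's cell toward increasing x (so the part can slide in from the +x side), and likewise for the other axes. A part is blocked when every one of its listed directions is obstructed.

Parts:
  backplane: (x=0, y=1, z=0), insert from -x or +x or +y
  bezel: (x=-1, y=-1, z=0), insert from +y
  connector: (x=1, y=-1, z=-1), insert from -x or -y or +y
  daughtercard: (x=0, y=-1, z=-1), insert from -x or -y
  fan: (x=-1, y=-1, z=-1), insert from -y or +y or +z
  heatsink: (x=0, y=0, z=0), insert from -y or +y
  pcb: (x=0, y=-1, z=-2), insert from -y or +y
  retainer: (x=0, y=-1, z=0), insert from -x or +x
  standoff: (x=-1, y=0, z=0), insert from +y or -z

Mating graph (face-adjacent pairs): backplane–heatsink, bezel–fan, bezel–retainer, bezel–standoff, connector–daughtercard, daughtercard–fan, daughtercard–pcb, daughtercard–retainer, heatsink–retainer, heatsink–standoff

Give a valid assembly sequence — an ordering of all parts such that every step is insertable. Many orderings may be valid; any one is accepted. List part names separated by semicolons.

1. pcb@(0, -1, -2) [-y clear] — {pcb}
2. daughtercard@(0, -1, -1) [-x clear] — {daughtercard, pcb}
3. connector@(1, -1, -1) [-y clear] — {connector, daughtercard, pcb}
4. fan@(-1, -1, -1) [-y clear] — {connector, daughtercard, fan, pcb}
5. bezel@(-1, -1, 0) [+y clear] — {bezel, connector, daughtercard, fan, pcb}
6. standoff@(-1, 0, 0) [+y clear] — {bezel, connector, daughtercard, fan, pcb, standoff}
7. heatsink@(0, 0, 0) [-y clear] — {bezel, connector, daughtercard, fan, heatsink, pcb, standoff}
8. backplane@(0, 1, 0) [-x clear] — {backplane, bezel, connector, daughtercard, fan, heatsink, pcb, standoff}
9. retainer@(0, -1, 0) [+x clear] — {backplane, bezel, connector, daughtercard, fan, heatsink, pcb, retainer, standoff}

pcb; daughtercard; connector; fan; bezel; standoff; heatsink; backplane; retainer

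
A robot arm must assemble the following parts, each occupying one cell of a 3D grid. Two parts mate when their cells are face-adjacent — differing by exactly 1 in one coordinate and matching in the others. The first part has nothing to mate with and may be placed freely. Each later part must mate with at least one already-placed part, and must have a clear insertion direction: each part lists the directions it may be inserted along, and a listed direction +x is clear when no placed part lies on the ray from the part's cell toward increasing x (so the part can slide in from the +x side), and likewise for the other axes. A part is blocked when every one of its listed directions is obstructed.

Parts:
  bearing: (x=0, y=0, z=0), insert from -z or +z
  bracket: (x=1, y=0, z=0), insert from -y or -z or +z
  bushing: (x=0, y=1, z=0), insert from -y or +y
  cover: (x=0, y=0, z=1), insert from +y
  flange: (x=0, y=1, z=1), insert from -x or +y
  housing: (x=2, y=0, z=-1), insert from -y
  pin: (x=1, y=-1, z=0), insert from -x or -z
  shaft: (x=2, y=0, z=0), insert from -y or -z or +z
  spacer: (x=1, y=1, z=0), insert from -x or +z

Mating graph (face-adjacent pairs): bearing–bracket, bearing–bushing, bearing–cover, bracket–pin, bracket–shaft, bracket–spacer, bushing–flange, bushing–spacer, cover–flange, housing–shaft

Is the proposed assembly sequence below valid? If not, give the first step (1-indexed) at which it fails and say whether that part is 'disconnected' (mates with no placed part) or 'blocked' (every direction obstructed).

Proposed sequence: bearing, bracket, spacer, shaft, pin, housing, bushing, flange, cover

1. bearing@(0, 0, 0) [-z clear] — {bearing}
2. bracket@(1, 0, 0) [-y clear] — {bearing, bracket}
3. spacer@(1, 1, 0) [-x clear] — {bearing, bracket, spacer}
4. shaft@(2, 0, 0) [-y clear] — {bearing, bracket, shaft, spacer}
5. pin@(1, -1, 0) [-x clear] — {bearing, bracket, pin, shaft, spacer}
6. housing@(2, 0, -1) [-y clear] — {bearing, bracket, housing, pin, shaft, spacer}
7. bushing@(0, 1, 0) [+y clear] — {bearing, bracket, bushing, housing, pin, shaft, spacer}
8. flange@(0, 1, 1) [-x clear] — {bearing, bracket, bushing, flange, housing, pin, shaft, spacer}
9. cover@(0, 0, 1) — +y all obstructed ⇒ blocked

Invalid at step 9 (blocked)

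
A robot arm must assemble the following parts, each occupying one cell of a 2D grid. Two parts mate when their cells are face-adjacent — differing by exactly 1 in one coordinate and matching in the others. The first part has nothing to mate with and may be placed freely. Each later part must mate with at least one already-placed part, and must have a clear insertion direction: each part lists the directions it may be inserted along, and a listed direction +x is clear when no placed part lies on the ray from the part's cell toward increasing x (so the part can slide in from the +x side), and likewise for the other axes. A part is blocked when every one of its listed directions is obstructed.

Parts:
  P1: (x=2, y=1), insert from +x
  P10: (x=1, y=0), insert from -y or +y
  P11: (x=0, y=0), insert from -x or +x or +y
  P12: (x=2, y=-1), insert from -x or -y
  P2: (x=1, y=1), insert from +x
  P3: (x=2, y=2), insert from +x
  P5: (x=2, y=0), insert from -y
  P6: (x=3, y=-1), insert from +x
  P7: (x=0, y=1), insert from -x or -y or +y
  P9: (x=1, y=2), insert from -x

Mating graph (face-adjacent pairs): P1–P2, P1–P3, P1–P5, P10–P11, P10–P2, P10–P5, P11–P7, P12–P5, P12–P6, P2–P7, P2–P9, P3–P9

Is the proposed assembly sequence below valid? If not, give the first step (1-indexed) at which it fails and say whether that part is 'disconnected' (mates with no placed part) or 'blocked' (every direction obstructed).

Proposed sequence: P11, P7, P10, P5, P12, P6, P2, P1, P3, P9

Valid

1. P11@(0, 0) [-x clear] — {P11}
2. P7@(0, 1) [-x clear] — {P11, P7}
3. P10@(1, 0) [-y clear] — {P10, P11, P7}
4. P5@(2, 0) [-y clear] — {P10, P11, P5, P7}
5. P12@(2, -1) [-x clear] — {P10, P11, P12, P5, P7}
6. P6@(3, -1) [+x clear] — {P10, P11, P12, P5, P6, P7}
7. P2@(1, 1) [+x clear] — {P10, P11, P12, P2, P5, P6, P7}
8. P1@(2, 1) [+x clear] — {P1, P10, P11, P12, P2, P5, P6, P7}
9. P3@(2, 2) [+x clear] — {P1, P10, P11, P12, P2, P3, P5, P6, P7}
10. P9@(1, 2) [-x clear] — {P1, P10, P11, P12, P2, P3, P5, P6, P7, P9}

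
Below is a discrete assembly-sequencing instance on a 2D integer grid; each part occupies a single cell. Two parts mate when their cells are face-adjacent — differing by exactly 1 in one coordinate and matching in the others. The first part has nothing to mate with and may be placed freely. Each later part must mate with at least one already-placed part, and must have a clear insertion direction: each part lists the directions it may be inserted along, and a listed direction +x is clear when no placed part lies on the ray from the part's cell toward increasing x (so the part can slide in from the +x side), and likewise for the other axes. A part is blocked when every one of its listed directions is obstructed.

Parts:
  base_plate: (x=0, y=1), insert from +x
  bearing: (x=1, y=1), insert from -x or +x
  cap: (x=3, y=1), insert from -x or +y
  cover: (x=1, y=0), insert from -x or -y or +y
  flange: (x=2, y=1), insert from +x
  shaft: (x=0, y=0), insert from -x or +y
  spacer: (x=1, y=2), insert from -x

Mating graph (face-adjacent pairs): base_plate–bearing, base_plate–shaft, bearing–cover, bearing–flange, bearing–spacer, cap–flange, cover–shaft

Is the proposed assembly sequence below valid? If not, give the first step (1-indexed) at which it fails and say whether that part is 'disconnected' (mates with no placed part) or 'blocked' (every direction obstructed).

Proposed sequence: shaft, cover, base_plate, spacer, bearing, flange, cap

1. shaft@(0, 0) [-x clear] — {shaft}
2. cover@(1, 0) [-y clear] — {cover, shaft}
3. base_plate@(0, 1) [+x clear] — {base_plate, cover, shaft}
4. spacer@(1, 2) — no placed neighbour ⇒ disconnected

Invalid at step 4 (disconnected)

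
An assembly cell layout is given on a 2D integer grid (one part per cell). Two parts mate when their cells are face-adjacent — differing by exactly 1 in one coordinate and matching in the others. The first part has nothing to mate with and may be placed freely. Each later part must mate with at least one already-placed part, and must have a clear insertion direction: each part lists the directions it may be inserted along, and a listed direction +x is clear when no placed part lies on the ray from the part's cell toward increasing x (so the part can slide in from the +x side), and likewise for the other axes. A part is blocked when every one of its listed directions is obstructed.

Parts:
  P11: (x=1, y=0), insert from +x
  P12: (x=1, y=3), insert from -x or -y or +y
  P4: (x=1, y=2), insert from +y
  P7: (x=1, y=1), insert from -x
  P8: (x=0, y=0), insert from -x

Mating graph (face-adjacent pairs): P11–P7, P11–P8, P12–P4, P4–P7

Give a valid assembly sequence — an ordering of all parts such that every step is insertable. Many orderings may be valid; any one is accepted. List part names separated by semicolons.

1. P8@(0, 0) [-x clear] — {P8}
2. P11@(1, 0) [+x clear] — {P11, P8}
3. P7@(1, 1) [-x clear] — {P11, P7, P8}
4. P4@(1, 2) [+y clear] — {P11, P4, P7, P8}
5. P12@(1, 3) [-x clear] — {P11, P12, P4, P7, P8}

P8; P11; P7; P4; P12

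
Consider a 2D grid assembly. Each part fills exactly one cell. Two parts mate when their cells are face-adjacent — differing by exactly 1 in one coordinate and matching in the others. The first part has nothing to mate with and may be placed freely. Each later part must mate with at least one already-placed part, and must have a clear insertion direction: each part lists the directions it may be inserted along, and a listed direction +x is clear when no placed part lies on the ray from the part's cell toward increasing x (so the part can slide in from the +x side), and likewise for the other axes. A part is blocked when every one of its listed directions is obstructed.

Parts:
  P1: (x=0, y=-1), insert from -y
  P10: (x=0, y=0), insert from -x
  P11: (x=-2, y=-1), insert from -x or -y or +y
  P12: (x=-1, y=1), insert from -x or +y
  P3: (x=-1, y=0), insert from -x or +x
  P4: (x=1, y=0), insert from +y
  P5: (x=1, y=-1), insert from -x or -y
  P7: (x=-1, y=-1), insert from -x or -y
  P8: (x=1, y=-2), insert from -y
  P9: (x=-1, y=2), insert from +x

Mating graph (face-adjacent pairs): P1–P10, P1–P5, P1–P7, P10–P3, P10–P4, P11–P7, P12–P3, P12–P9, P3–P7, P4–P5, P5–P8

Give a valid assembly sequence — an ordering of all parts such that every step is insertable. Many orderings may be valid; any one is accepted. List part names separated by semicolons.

1. P8@(1, -2) [-y clear] — {P8}
2. P5@(1, -1) [-x clear] — {P5, P8}
3. P1@(0, -1) [-y clear] — {P1, P5, P8}
4. P7@(-1, -1) [-x clear] — {P1, P5, P7, P8}
5. P10@(0, 0) [-x clear] — {P1, P10, P5, P7, P8}
6. P3@(-1, 0) [-x clear] — {P1, P10, P3, P5, P7, P8}
7. P12@(-1, 1) [-x clear] — {P1, P10, P12, P3, P5, P7, P8}
8. P9@(-1, 2) [+x clear] — {P1, P10, P12, P3, P5, P7, P8, P9}
9. P11@(-2, -1) [-x clear] — {P1, P10, P11, P12, P3, P5, P7, P8, P9}
10. P4@(1, 0) [+y clear] — {P1, P10, P11, P12, P3, P4, P5, P7, P8, P9}

P8; P5; P1; P7; P10; P3; P12; P9; P11; P4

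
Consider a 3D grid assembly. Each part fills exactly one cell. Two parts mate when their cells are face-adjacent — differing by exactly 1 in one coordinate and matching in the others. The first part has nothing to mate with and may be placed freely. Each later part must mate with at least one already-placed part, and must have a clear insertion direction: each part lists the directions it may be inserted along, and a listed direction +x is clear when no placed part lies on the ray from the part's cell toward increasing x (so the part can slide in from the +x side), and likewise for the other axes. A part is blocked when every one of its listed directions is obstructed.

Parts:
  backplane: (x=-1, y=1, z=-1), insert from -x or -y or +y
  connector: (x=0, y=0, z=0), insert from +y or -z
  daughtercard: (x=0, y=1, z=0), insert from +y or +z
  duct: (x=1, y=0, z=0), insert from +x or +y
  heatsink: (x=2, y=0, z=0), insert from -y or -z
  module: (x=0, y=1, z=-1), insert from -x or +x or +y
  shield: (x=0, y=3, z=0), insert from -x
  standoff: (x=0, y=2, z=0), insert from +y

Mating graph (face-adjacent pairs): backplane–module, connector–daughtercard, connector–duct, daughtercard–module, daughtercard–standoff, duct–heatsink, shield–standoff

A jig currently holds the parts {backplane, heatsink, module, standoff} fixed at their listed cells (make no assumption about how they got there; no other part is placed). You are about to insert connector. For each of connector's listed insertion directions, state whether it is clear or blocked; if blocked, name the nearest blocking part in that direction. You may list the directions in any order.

+y: blocked by standoff; -z: clear

+y: nearest on ray is standoff@(0, 2, 0) ⇒ blocked
-z: ray from connector(0, 0, 0) has no placed part ⇒ clear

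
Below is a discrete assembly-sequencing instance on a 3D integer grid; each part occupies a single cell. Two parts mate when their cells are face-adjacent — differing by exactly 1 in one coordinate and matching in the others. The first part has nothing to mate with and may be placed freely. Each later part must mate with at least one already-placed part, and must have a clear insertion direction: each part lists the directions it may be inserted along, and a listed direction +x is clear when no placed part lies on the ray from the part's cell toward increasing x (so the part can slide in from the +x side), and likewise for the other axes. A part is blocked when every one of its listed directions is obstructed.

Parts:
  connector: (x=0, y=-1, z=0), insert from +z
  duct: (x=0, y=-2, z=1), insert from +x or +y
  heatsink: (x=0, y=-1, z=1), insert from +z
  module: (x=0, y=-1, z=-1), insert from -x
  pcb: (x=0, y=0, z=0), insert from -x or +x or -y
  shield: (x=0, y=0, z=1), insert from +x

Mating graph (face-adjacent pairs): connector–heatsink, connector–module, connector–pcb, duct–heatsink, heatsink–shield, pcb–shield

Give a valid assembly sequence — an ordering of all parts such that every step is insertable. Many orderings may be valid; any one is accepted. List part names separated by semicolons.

connector; heatsink; duct; pcb; module; shield

1. connector@(0, -1, 0) [+z clear] — {connector}
2. heatsink@(0, -1, 1) [+z clear] — {connector, heatsink}
3. duct@(0, -2, 1) [+x clear] — {connector, duct, heatsink}
4. pcb@(0, 0, 0) [-x clear] — {connector, duct, heatsink, pcb}
5. module@(0, -1, -1) [-x clear] — {connector, duct, heatsink, module, pcb}
6. shield@(0, 0, 1) [+x clear] — {connector, duct, heatsink, module, pcb, shield}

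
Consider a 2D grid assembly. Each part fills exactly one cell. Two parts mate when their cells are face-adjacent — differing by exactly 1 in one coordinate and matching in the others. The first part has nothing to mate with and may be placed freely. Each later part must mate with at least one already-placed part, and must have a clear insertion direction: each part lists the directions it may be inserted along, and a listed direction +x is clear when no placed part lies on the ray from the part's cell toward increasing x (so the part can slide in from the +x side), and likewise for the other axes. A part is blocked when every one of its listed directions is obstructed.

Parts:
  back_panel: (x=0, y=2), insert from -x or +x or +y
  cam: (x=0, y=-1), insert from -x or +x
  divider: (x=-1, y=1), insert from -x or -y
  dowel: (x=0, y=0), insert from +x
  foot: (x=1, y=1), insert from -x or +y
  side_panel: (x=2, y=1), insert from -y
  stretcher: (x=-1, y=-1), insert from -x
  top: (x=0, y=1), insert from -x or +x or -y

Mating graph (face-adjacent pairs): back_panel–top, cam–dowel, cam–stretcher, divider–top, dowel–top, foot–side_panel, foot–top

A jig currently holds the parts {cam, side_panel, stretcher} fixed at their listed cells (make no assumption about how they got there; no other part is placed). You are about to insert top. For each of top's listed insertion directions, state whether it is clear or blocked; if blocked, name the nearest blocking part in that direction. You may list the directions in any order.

-x: ray from top(0, 1) has no placed part ⇒ clear
+x: nearest on ray is side_panel@(2, 1) ⇒ blocked
-y: nearest on ray is cam@(0, -1) ⇒ blocked

+x: blocked by side_panel; -x: clear; -y: blocked by cam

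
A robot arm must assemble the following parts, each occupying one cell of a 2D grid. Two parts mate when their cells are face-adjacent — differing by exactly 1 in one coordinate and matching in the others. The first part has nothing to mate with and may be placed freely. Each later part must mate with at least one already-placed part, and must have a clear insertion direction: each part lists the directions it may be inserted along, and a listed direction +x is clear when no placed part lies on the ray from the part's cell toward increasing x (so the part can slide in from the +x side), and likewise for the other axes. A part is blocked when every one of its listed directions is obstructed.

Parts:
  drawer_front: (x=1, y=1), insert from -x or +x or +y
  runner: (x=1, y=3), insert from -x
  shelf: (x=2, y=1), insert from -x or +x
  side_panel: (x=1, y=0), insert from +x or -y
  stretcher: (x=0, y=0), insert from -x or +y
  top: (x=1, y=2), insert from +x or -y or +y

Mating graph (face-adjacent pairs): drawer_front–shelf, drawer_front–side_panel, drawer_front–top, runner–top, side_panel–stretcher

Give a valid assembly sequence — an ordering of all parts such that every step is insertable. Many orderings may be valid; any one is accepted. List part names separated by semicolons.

1. shelf@(2, 1) [-x clear] — {shelf}
2. drawer_front@(1, 1) [-x clear] — {drawer_front, shelf}
3. side_panel@(1, 0) [+x clear] — {drawer_front, shelf, side_panel}
4. stretcher@(0, 0) [-x clear] — {drawer_front, shelf, side_panel, stretcher}
5. top@(1, 2) [+x clear] — {drawer_front, shelf, side_panel, stretcher, top}
6. runner@(1, 3) [-x clear] — {drawer_front, runner, shelf, side_panel, stretcher, top}

shelf; drawer_front; side_panel; stretcher; top; runner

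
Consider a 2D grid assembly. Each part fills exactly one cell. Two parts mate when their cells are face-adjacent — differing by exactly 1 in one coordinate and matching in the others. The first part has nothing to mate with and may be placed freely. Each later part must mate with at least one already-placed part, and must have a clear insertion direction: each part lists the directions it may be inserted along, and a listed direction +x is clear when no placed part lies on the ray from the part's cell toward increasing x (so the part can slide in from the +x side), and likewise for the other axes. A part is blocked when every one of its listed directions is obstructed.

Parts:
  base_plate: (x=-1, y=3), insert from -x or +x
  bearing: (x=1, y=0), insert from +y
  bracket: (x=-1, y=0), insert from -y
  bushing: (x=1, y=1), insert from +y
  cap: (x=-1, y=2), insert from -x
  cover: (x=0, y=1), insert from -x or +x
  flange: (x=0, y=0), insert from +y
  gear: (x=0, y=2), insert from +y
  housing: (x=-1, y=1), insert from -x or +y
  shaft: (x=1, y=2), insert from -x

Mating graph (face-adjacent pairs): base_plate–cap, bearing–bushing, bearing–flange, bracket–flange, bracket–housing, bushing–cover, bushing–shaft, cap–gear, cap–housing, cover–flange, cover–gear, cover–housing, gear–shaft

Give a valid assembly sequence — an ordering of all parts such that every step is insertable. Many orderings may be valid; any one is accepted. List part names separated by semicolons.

1. bracket@(-1, 0) [-y clear] — {bracket}
2. housing@(-1, 1) [-x clear] — {bracket, housing}
3. flange@(0, 0) [+y clear] — {bracket, flange, housing}
4. cover@(0, 1) [+x clear] — {bracket, cover, flange, housing}
5. bearing@(1, 0) [+y clear] — {bearing, bracket, cover, flange, housing}
6. bushing@(1, 1) [+y clear] — {bearing, bracket, bushing, cover, flange, housing}
7. shaft@(1, 2) [-x clear] — {bearing, bracket, bushing, cover, flange, housing, shaft}
8. cap@(-1, 2) [-x clear] — {bearing, bracket, bushing, cap, cover, flange, housing, shaft}
9. base_plate@(-1, 3) [-x clear] — {base_plate, bearing, bracket, bushing, cap, cover, flange, housing, shaft}
10. gear@(0, 2) [+y clear] — {base_plate, bearing, bracket, bushing, cap, cover, flange, gear, housing, shaft}

bracket; housing; flange; cover; bearing; bushing; shaft; cap; base_plate; gear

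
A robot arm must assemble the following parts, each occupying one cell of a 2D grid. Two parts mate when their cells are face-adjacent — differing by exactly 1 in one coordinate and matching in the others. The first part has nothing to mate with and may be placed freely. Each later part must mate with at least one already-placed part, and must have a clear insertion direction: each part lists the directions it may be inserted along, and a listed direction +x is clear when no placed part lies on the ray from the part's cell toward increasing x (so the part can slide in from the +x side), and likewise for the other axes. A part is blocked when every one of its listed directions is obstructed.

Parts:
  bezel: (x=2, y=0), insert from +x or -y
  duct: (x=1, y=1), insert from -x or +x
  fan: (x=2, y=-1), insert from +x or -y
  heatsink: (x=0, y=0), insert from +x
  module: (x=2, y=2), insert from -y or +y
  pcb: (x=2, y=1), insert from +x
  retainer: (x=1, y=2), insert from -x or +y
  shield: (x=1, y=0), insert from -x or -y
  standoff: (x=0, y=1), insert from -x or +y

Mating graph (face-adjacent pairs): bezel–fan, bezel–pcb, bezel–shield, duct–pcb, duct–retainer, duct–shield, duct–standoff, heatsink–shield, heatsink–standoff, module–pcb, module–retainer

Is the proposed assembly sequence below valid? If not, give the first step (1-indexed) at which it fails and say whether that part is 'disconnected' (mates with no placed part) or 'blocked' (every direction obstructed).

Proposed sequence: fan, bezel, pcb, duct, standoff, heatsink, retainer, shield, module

1. fan@(2, -1) [+x clear] — {fan}
2. bezel@(2, 0) [+x clear] — {bezel, fan}
3. pcb@(2, 1) [+x clear] — {bezel, fan, pcb}
4. duct@(1, 1) [-x clear] — {bezel, duct, fan, pcb}
5. standoff@(0, 1) [-x clear] — {bezel, duct, fan, pcb, standoff}
6. heatsink@(0, 0) — +x all obstructed ⇒ blocked

Invalid at step 6 (blocked)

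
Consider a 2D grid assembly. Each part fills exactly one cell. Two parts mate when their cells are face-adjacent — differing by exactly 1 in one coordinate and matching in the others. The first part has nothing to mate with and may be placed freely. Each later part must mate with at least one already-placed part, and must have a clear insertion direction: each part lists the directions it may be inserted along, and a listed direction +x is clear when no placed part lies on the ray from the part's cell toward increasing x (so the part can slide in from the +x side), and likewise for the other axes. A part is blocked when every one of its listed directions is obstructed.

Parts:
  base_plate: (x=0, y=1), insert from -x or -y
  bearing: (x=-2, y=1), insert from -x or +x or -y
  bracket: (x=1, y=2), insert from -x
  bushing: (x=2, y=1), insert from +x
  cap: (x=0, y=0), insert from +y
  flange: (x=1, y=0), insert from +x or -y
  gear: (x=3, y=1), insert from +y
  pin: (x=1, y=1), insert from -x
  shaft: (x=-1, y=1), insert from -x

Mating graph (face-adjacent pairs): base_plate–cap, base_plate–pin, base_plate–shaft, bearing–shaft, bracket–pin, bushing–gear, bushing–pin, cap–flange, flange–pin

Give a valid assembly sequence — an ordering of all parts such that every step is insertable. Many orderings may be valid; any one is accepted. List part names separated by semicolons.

1. flange@(1, 0) [+x clear] — {flange}
2. pin@(1, 1) [-x clear] — {flange, pin}
3. bracket@(1, 2) [-x clear] — {bracket, flange, pin}
4. bushing@(2, 1) [+x clear] — {bracket, bushing, flange, pin}
5. gear@(3, 1) [+y clear] — {bracket, bushing, flange, gear, pin}
6. cap@(0, 0) [+y clear] — {bracket, bushing, cap, flange, gear, pin}
7. base_plate@(0, 1) [-x clear] — {base_plate, bracket, bushing, cap, flange, gear, pin}
8. shaft@(-1, 1) [-x clear] — {base_plate, bracket, bushing, cap, flange, gear, pin, shaft}
9. bearing@(-2, 1) [-x clear] — {base_plate, bearing, bracket, bushing, cap, flange, gear, pin, shaft}

flange; pin; bracket; bushing; gear; cap; base_plate; shaft; bearing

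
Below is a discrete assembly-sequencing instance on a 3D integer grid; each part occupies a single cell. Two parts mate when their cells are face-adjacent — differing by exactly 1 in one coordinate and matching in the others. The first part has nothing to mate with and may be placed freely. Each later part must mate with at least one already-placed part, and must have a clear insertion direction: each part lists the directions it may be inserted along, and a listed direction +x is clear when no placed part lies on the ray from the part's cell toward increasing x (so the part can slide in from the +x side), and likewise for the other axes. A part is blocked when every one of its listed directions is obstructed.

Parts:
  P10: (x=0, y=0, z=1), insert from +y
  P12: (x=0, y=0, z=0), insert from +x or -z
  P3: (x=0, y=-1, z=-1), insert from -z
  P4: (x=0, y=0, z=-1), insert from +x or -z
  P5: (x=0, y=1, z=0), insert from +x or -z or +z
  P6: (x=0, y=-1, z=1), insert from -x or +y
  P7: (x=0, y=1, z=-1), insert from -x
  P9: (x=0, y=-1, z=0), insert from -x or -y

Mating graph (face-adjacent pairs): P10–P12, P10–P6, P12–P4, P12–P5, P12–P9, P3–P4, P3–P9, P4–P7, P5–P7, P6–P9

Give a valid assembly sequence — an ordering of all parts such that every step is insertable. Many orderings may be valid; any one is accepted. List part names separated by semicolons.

1. P7@(0, 1, -1) [-x clear] — {P7}
2. P5@(0, 1, 0) [+x clear] — {P5, P7}
3. P12@(0, 0, 0) [+x clear] — {P12, P5, P7}
4. P9@(0, -1, 0) [-x clear] — {P12, P5, P7, P9}
5. P3@(0, -1, -1) [-z clear] — {P12, P3, P5, P7, P9}
6. P6@(0, -1, 1) [-x clear] — {P12, P3, P5, P6, P7, P9}
7. P10@(0, 0, 1) [+y clear] — {P10, P12, P3, P5, P6, P7, P9}
8. P4@(0, 0, -1) [+x clear] — {P10, P12, P3, P4, P5, P6, P7, P9}

P7; P5; P12; P9; P3; P6; P10; P4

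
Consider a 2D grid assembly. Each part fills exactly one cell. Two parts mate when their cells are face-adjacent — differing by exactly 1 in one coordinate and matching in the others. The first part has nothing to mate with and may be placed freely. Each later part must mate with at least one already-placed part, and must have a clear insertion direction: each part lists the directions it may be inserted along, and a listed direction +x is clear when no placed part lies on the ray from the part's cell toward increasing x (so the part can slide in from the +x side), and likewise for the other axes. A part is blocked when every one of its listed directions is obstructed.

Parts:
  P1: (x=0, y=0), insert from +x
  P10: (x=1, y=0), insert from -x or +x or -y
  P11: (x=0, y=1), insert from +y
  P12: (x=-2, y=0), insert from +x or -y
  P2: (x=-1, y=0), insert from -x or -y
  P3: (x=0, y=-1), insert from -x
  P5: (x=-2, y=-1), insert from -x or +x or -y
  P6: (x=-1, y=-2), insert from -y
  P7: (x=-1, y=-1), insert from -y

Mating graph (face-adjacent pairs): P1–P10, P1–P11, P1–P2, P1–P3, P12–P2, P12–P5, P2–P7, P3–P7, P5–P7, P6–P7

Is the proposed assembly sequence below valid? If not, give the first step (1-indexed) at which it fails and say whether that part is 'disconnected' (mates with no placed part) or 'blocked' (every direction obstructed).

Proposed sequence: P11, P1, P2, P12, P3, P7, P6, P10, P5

Valid

1. P11@(0, 1) [+y clear] — {P11}
2. P1@(0, 0) [+x clear] — {P1, P11}
3. P2@(-1, 0) [-x clear] — {P1, P11, P2}
4. P12@(-2, 0) [-y clear] — {P1, P11, P12, P2}
5. P3@(0, -1) [-x clear] — {P1, P11, P12, P2, P3}
6. P7@(-1, -1) [-y clear] — {P1, P11, P12, P2, P3, P7}
7. P6@(-1, -2) [-y clear] — {P1, P11, P12, P2, P3, P6, P7}
8. P10@(1, 0) [+x clear] — {P1, P10, P11, P12, P2, P3, P6, P7}
9. P5@(-2, -1) [-x clear] — {P1, P10, P11, P12, P2, P3, P5, P6, P7}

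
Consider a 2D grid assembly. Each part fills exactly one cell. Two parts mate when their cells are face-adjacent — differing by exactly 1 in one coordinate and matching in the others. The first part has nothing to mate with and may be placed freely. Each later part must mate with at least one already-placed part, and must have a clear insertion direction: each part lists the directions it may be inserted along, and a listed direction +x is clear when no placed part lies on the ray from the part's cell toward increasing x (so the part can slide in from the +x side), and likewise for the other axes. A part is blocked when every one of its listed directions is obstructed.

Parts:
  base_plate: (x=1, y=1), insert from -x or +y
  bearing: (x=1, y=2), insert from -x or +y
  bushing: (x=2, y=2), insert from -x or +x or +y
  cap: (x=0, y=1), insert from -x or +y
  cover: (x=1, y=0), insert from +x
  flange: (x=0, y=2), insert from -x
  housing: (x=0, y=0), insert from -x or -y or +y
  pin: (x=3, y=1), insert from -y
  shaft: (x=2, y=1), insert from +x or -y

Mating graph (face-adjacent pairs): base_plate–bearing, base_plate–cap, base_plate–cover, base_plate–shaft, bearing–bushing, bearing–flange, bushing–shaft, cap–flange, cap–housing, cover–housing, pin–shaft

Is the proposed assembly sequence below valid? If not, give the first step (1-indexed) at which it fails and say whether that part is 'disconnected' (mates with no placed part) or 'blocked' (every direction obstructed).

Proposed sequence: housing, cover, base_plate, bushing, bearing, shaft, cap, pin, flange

Invalid at step 4 (disconnected)

1. housing@(0, 0) [-x clear] — {housing}
2. cover@(1, 0) [+x clear] — {cover, housing}
3. base_plate@(1, 1) [-x clear] — {base_plate, cover, housing}
4. bushing@(2, 2) — no placed neighbour ⇒ disconnected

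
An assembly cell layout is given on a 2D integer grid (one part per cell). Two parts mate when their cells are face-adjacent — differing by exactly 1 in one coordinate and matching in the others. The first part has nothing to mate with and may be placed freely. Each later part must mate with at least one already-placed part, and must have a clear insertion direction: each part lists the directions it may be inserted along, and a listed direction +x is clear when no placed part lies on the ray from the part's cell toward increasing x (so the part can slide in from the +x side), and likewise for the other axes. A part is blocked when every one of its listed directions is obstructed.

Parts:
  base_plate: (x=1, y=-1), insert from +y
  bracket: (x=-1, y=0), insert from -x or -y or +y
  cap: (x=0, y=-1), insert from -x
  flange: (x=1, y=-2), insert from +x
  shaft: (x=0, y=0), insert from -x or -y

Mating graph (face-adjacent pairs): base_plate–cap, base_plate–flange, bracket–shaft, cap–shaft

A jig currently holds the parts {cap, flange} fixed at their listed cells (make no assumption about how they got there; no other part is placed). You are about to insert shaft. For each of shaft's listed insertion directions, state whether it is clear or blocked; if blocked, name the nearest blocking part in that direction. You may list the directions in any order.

-x: ray from shaft(0, 0) has no placed part ⇒ clear
-y: nearest on ray is cap@(0, -1) ⇒ blocked

-x: clear; -y: blocked by cap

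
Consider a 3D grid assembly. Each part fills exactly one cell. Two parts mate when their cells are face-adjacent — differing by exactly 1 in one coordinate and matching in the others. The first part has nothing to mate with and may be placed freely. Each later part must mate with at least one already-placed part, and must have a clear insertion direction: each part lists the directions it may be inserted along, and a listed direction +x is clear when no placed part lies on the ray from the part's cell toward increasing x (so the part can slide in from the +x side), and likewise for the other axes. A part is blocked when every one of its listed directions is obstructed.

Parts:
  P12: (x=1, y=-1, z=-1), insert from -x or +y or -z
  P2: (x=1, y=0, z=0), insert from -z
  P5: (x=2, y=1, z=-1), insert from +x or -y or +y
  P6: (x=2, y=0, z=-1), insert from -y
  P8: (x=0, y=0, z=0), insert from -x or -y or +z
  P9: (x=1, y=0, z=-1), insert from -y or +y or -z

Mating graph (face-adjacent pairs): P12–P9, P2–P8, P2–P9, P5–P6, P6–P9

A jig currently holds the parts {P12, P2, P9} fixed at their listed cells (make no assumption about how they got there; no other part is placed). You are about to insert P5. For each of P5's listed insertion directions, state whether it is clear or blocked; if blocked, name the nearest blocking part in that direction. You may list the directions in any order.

+x: ray from P5(2, 1, -1) has no placed part ⇒ clear
-y: ray from P5(2, 1, -1) has no placed part ⇒ clear
+y: ray from P5(2, 1, -1) has no placed part ⇒ clear

+x: clear; +y: clear; -y: clear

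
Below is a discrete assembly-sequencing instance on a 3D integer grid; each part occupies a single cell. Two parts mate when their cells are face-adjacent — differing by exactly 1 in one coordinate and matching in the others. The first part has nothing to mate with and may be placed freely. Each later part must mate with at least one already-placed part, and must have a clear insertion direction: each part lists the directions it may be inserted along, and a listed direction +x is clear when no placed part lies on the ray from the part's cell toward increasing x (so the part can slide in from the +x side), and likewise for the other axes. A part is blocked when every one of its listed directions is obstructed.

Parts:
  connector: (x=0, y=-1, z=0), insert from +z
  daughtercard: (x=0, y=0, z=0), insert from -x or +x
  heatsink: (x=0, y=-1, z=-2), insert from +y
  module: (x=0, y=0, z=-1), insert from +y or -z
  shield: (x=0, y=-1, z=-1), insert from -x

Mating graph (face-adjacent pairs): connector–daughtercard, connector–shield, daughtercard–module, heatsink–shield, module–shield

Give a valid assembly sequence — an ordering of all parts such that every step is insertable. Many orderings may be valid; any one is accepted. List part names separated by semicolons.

shield; heatsink; module; daughtercard; connector

1. shield@(0, -1, -1) [-x clear] — {shield}
2. heatsink@(0, -1, -2) [+y clear] — {heatsink, shield}
3. module@(0, 0, -1) [+y clear] — {heatsink, module, shield}
4. daughtercard@(0, 0, 0) [-x clear] — {daughtercard, heatsink, module, shield}
5. connector@(0, -1, 0) [+z clear] — {connector, daughtercard, heatsink, module, shield}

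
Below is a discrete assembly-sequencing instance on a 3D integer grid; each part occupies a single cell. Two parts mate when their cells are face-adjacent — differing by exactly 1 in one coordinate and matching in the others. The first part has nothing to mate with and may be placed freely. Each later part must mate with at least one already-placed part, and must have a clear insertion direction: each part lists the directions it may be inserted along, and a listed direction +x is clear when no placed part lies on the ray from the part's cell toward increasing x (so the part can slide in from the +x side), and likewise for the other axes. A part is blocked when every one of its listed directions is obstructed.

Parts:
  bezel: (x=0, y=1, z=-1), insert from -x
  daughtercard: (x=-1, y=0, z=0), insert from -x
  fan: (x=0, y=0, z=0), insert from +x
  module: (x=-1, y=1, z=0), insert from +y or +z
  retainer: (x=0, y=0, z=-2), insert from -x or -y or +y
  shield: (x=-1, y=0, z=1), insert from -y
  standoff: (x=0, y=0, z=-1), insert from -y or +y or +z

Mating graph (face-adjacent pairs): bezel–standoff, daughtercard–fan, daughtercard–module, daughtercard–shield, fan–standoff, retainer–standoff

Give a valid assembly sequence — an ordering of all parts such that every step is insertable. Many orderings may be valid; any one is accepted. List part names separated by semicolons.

module; daughtercard; fan; shield; standoff; retainer; bezel

1. module@(-1, 1, 0) [+y clear] — {module}
2. daughtercard@(-1, 0, 0) [-x clear] — {daughtercard, module}
3. fan@(0, 0, 0) [+x clear] — {daughtercard, fan, module}
4. shield@(-1, 0, 1) [-y clear] — {daughtercard, fan, module, shield}
5. standoff@(0, 0, -1) [-y clear] — {daughtercard, fan, module, shield, standoff}
6. retainer@(0, 0, -2) [-x clear] — {daughtercard, fan, module, retainer, shield, standoff}
7. bezel@(0, 1, -1) [-x clear] — {bezel, daughtercard, fan, module, retainer, shield, standoff}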